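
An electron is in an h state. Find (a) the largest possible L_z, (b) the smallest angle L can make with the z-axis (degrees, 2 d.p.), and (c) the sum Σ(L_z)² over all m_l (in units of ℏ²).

An h state has l = 5.
L_z,max = lℏ = 5ℏ.
cos θ_min = 5/√30, so θ_min ≈ 24.09°.
Σ m_l² = 110, so Σ(L_z)² = 110 ℏ².

L_z,max = 5ℏ; θ_min ≈ 24.09°; Σ(L_z)² = 110 ℏ²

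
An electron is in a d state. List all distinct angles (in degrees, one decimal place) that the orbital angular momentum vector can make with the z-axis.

θ ∈ {35.3°, 65.9°, 90.0°, 114.1°, 144.7°}

A d state has l = 2.
|L|² = l(l+1)ℏ² = 6ℏ², so |L| = √6 ℏ.
cos θ = m_l/√6 for each m_l ∈ {-2, -1, 0, 1, 2}.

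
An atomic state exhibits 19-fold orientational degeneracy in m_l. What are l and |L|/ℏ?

19 = 2l + 1, so l = (19−1)/2 = 9.
Then |L| = √(l(l+1)) ℏ = 3√10 ℏ.

l = 9, |L| = 3√10 ℏ ≈ 9.487ℏ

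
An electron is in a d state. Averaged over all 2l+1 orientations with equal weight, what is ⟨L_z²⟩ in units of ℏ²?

D corresponds to l = 2.
The allowed m_l values are -2, -1, 0, 1, 2.
⟨L_z²⟩ = ℏ²·l(l+1)/3 = 2ℏ².

⟨L_z²⟩ = 2 ℏ²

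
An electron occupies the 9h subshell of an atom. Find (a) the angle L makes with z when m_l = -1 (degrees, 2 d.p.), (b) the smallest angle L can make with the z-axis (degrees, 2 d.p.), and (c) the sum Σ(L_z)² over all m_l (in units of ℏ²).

For 9h, l = 5.
For m_l = -1: cos θ = -1/√30, θ ≈ 100.52°.
cos θ_min = 5/√30, so θ_min ≈ 24.09°.
Σ m_l² = 110, so Σ(L_z)² = 110 ℏ².

θ(m_l=-1) ≈ 100.52°; θ_min ≈ 24.09°; Σ(L_z)² = 110 ℏ²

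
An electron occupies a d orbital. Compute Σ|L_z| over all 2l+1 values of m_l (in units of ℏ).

Σ|L_z| = 6 ℏ

A d state has l = 2.
m_l ∈ {-2, -1, 0, 1, 2}.
Σ|m_l| = l(l+1) = 6.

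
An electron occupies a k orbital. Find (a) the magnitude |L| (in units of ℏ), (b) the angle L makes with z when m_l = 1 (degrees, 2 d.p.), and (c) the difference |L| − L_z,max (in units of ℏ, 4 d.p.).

|L| = 2√14 ℏ ≈ 7.483ℏ; θ(m_l=1) ≈ 82.32°; |L|−L_z,max ≈ 0.4833ℏ

A k state has l = 7.
|L| = ℏ√(7·8) = 2√14 ℏ ≈ 7.483ℏ.
For m_l = 1: cos θ = 1/√56, θ ≈ 82.32°.
|L| − L_z,max = (2√14 − 7)ℏ ≈ 0.4833ℏ.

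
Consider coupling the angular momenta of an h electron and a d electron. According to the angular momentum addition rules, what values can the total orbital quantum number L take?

Angular momentum addition gives L = |l₁ − l₂|, …, l₁ + l₂.
L ∈ {3, 4, 5, 6, 7}.

L = 3, 4, 5, 6, 7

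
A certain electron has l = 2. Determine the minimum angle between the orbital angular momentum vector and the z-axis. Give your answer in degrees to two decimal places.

|L| = √(l(l+1)) ℏ = √6 ℏ.
The smallest angle corresponds to the largest L_z, i.e. m_l = l = 2, giving L_z = 2ℏ.
cos θ_min = 2/√6, so θ_min ≈ 35.26°.

θ_min ≈ 35.26°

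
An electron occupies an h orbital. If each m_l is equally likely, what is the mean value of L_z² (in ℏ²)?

An h state has l = 5.
m_l ∈ {-5, -4, -3, -2, -1, 0, 1, 2, 3, 4, 5}.
⟨L_z²⟩ = ℏ²·l(l+1)/3 = 10ℏ².

⟨L_z²⟩ = 10 ℏ²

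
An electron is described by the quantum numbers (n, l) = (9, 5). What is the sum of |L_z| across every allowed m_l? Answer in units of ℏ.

The allowed m_l values are -5, -4, -3, -2, -1, 0, 1, 2, 3, 4, 5.
Σ|m_l| = l(l+1) = 30.

Σ|L_z| = 30 ℏ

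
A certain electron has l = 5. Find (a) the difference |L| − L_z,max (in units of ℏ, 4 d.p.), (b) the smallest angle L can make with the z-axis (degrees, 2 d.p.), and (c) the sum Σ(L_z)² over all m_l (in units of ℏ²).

|L| − L_z,max = (√30 − 5)ℏ ≈ 0.4772ℏ.
cos θ_min = 5/√30, so θ_min ≈ 24.09°.
Σ m_l² = 110, so Σ(L_z)² = 110 ℏ².

|L|−L_z,max ≈ 0.4772ℏ; θ_min ≈ 24.09°; Σ(L_z)² = 110 ℏ²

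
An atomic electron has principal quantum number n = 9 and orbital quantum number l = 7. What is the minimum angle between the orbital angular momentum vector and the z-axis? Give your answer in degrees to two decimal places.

θ_min ≈ 20.70°

|L|² = l(l+1)ℏ² = 56ℏ², so |L| = 2√14 ℏ.
The smallest angle corresponds to the largest L_z, i.e. m_l = l = 7, giving L_z = 7ℏ.
cos θ_min = 7/√56, so θ_min ≈ 20.70°.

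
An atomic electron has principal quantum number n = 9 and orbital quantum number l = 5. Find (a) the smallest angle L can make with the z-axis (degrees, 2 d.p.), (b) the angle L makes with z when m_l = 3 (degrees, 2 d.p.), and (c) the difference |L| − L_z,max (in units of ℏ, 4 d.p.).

cos θ_min = 5/√30, so θ_min ≈ 24.09°.
For m_l = 3: cos θ = 3/√30, θ ≈ 56.79°.
|L| − L_z,max = (√30 − 5)ℏ ≈ 0.4772ℏ.

θ_min ≈ 24.09°; θ(m_l=3) ≈ 56.79°; |L|−L_z,max ≈ 0.4772ℏ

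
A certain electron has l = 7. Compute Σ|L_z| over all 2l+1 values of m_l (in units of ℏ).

Σ|L_z| = 56 ℏ

m_l ∈ {-7, -6, -5, -4, -3, -2, -1, 0, 1, 2, 3, 4, 5, 6, 7}.
Σ|m_l| = 2(1+2+…+7) = 56.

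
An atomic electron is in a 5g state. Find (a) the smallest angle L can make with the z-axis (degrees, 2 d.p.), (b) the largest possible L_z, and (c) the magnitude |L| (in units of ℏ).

θ_min ≈ 26.57°; L_z,max = 4ℏ; |L| = 2√5 ℏ ≈ 4.472ℏ

The 5g subshell has l = 4.
cos θ_min = 4/√20, so θ_min ≈ 26.57°.
L_z,max = lℏ = 4ℏ.
|L| = ℏ√(4·5) = 2√5 ℏ ≈ 4.472ℏ.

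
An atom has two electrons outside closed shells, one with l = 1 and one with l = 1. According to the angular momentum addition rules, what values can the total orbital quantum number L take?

L runs from |1 − 1| = 0 to 1 + 1 = 2.
Allowed values: L = 0, 1, 2.

L = 0, 1, 2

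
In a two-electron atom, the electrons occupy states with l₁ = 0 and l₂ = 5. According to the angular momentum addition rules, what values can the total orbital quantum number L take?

L = 5

L runs from |0 − 5| = 5 to 0 + 5 = 5.
So L can be 5.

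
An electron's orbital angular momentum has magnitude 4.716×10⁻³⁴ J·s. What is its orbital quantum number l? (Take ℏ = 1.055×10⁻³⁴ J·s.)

l = 4

|L|/ℏ = (4.716×10⁻³⁴)/(1.055×10⁻³⁴) ≈ 4.470.
Set l(l+1) = 19.98; the integer solution is l = 4.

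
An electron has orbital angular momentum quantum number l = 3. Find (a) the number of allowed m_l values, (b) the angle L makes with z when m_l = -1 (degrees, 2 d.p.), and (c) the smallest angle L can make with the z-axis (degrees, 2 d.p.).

There are 2l+1 = 7 values of m_l.
For m_l = -1: cos θ = -1/√12, θ ≈ 106.78°.
cos θ_min = 3/√12, so θ_min ≈ 30.00°.

7 values; θ(m_l=-1) ≈ 106.78°; θ_min ≈ 30.00°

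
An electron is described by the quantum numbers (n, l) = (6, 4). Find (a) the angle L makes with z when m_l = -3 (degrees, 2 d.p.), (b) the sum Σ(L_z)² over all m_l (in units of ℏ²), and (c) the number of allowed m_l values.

For m_l = -3: cos θ = -3/√20, θ ≈ 132.13°.
Σ m_l² = 60, so Σ(L_z)² = 60 ℏ².
There are 2l+1 = 9 values of m_l.

θ(m_l=-3) ≈ 132.13°; Σ(L_z)² = 60 ℏ²; 9 values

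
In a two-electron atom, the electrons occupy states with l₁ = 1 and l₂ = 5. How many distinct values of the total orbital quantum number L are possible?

3

By the triangle rule, |l₁ − l₂| ≤ L ≤ l₁ + l₂.
So L can be 4, 5, 6.
That is 3 values.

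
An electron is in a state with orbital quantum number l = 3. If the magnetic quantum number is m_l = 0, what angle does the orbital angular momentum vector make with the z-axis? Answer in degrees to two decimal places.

θ ≈ 90.00°

|L|² = l(l+1)ℏ² = 12ℏ², so |L| = 2√3 ℏ.
L_z = m_l ℏ = 0ℏ.
cos θ = L_z/|L| = 0/√12, so θ ≈ 90.00°.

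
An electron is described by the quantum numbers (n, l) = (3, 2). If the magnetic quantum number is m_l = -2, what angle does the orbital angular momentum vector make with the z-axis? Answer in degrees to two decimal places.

|L|² = l(l+1)ℏ² = 6ℏ², so |L| = √6 ℏ.
L_z = m_l ℏ = −2ℏ.
cos θ = L_z/|L| = -2/√6, so θ ≈ 144.74°.

θ ≈ 144.74°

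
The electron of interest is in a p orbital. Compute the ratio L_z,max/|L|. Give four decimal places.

L_z,max/|L| = 0.7071

For a p orbital, l = 1.
|L| = √2 ℏ ≈ 1.4142ℏ, while L_z,max = lℏ = 1ℏ.
L_z,max/|L| = 1/√2 = 0.7071.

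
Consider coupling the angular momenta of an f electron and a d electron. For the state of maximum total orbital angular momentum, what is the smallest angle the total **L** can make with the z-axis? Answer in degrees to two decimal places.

The total orbital quantum number L ranges from |l₁ − l₂| to l₁ + l₂ in integer steps.
So L can be 1, 2, 3, 4, 5.
The maximum is L = 5, with |L_tot| = ℏ√(5·6) = √30 ℏ.
The minimum angle with z is arccos(5/√30) ≈ 24.09°.

θ_min ≈ 24.09°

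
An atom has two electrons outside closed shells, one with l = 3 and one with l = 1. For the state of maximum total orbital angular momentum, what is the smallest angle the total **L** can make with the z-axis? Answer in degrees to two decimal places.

θ_min ≈ 26.57°

The total orbital quantum number L ranges from |l₁ − l₂| to l₁ + l₂ in integer steps.
So L can be 2, 3, 4.
The maximum is L = 4, with |L_tot| = ℏ√(4·5) = 2√5 ℏ.
The minimum angle with z is arccos(4/√20) ≈ 26.57°.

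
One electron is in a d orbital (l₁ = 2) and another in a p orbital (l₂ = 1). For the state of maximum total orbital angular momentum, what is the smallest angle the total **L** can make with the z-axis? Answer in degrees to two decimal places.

L runs from |2 − 1| = 1 to 2 + 1 = 3.
L ∈ {1, 2, 3}.
The maximum is L = 3, with |L_tot| = ℏ√(3·4) = 2√3 ℏ.
The minimum angle with z is arccos(3/√12) ≈ 30.00°.

θ_min ≈ 30.00°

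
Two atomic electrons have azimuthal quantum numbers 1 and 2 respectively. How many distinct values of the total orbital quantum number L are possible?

3

The total orbital quantum number L ranges from |l₁ − l₂| to l₁ + l₂ in integer steps.
Allowed values: L = 1, 2, 3.
That is 3 values.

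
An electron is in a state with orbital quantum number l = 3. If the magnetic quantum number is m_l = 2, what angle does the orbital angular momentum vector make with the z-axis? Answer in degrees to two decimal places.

|L| = ℏ√(l(l+1)) = 2√3 ℏ.
L_z = m_l ℏ = 2ℏ.
cos θ = L_z/|L| = 2/√12, so θ ≈ 54.74°.

θ ≈ 54.74°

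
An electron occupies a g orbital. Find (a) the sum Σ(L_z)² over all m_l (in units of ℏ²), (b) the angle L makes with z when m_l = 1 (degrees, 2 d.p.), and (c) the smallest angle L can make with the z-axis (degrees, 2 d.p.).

Σ(L_z)² = 60 ℏ²; θ(m_l=1) ≈ 77.08°; θ_min ≈ 26.57°

A g state has l = 4.
Σ m_l² = 60, so Σ(L_z)² = 60 ℏ².
For m_l = 1: cos θ = 1/√20, θ ≈ 77.08°.
cos θ_min = 4/√20, so θ_min ≈ 26.57°.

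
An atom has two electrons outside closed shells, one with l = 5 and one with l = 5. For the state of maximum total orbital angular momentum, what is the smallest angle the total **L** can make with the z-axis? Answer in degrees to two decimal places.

By the triangle rule, |l₁ − l₂| ≤ L ≤ l₁ + l₂.
L ∈ {0, 1, 2, 3, 4, 5, 6, 7, 8, 9, 10}.
The maximum is L = 10, with |L_tot| = ℏ√(10·11) = √110 ℏ.
The minimum angle with z is arccos(10/√110) ≈ 17.55°.

θ_min ≈ 17.55°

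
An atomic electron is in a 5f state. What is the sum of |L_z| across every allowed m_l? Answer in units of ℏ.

Σ|L_z| = 12 ℏ

The 5f subshell has l = 3.
m_l runs from −3 to 3, i.e. {-3, -2, -1, 0, 1, 2, 3}.
Σ|m_l| = 2(1+2+…+3) = 12.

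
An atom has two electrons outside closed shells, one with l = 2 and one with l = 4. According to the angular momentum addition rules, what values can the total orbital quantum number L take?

L = 2, 3, 4, 5, 6

By the triangle rule, |l₁ − l₂| ≤ L ≤ l₁ + l₂.
Allowed values: L = 2, 3, 4, 5, 6.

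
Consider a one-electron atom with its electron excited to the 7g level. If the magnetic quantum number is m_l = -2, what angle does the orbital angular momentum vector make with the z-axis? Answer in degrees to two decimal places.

θ ≈ 116.57°

The 7g level has l = 4.
|L| = √(l(l+1)) ℏ = 2√5 ℏ.
L_z = m_l ℏ = −2ℏ.
cos θ = L_z/|L| = -2/√20, so θ ≈ 116.57°.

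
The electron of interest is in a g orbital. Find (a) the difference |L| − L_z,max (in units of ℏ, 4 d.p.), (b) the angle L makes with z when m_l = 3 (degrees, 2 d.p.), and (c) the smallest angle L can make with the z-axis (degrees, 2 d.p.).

|L|−L_z,max ≈ 0.4721ℏ; θ(m_l=3) ≈ 47.87°; θ_min ≈ 26.57°

G corresponds to l = 4.
|L| − L_z,max = (2√5 − 4)ℏ ≈ 0.4721ℏ.
For m_l = 3: cos θ = 3/√20, θ ≈ 47.87°.
cos θ_min = 4/√20, so θ_min ≈ 26.57°.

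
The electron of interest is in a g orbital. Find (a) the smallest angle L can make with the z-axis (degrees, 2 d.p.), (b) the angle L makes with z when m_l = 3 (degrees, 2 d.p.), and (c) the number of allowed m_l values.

The letter g corresponds to l = 4.
cos θ_min = 4/√20, so θ_min ≈ 26.57°.
For m_l = 3: cos θ = 3/√20, θ ≈ 47.87°.
There are 2l+1 = 9 values of m_l.

θ_min ≈ 26.57°; θ(m_l=3) ≈ 47.87°; 9 values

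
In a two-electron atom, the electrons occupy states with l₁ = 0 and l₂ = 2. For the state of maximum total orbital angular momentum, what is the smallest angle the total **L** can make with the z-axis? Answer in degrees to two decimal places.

θ_min ≈ 35.26°

The total orbital quantum number L ranges from |l₁ − l₂| to l₁ + l₂ in integer steps.
So L can be 2.
The maximum is L = 2, with |L_tot| = ℏ√(2·3) = √6 ℏ.
The minimum angle with z is arccos(2/√6) ≈ 35.26°.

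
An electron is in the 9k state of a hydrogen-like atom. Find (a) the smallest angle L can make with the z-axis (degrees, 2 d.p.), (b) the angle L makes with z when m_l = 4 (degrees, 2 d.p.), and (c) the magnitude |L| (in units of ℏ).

9k means n = 9, l = 7.
cos θ_min = 7/√56, so θ_min ≈ 20.70°.
For m_l = 4: cos θ = 4/√56, θ ≈ 57.69°.
|L| = ℏ√(7·8) = 2√14 ℏ ≈ 7.483ℏ.

θ_min ≈ 20.70°; θ(m_l=4) ≈ 57.69°; |L| = 2√14 ℏ ≈ 7.483ℏ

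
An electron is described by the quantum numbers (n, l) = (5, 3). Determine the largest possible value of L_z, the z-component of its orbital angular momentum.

L_z = m_l ℏ with m_l ∈ {−3, …, 3}; the maximum is m_l = 3.

L_z,max = 3ℏ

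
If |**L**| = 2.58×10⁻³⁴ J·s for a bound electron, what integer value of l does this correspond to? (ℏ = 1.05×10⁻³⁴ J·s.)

Dividing by ℏ: |L|/ℏ ≈ 2.457.
(|L|/ℏ)² = l(l+1) ≈ 6.04 ⇒ l = 2.

l = 2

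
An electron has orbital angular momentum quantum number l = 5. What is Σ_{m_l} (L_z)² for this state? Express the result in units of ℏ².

m_l runs from −5 to 5, i.e. {-5, -4, -3, -2, -1, 0, 1, 2, 3, 4, 5}.
Summing m² from −5 to 5: Σ m_l² = 110.

Σ(L_z)² = 110 ℏ²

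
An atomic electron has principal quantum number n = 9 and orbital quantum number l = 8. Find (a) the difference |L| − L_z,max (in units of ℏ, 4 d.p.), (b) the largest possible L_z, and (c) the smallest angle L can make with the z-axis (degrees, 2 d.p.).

|L|−L_z,max ≈ 0.4853ℏ; L_z,max = 8ℏ; θ_min ≈ 19.47°

|L| − L_z,max = (6√2 − 8)ℏ ≈ 0.4853ℏ.
L_z,max = lℏ = 8ℏ.
cos θ_min = 8/√72, so θ_min ≈ 19.47°.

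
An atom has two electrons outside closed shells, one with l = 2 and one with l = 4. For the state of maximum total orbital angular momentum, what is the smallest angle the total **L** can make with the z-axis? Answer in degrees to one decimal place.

θ_min ≈ 22.2°

Angular momentum addition gives L = |l₁ − l₂|, …, l₁ + l₂.
L ∈ {2, 3, 4, 5, 6}.
The maximum is L = 6, with |L_tot| = ℏ√(6·7) = √42 ℏ.
The minimum angle with z is arccos(6/√42) ≈ 22.2°.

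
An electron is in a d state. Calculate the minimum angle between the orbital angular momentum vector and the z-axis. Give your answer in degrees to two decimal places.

For a d orbital, l = 2.
|L| = ℏ√(l(l+1)) = √6 ℏ.
The smallest angle corresponds to the largest L_z, i.e. m_l = l = 2, giving L_z = 2ℏ.
cos θ_min = 2/√6, so θ_min ≈ 35.26°.

θ_min ≈ 35.26°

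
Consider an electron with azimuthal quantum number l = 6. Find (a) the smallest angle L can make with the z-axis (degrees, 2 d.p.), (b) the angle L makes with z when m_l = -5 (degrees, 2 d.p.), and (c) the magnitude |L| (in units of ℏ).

θ_min ≈ 22.21°; θ(m_l=-5) ≈ 140.49°; |L| = √42 ℏ ≈ 6.481ℏ

cos θ_min = 6/√42, so θ_min ≈ 22.21°.
For m_l = -5: cos θ = -5/√42, θ ≈ 140.49°.
|L| = ℏ√(6·7) = √42 ℏ ≈ 6.481ℏ.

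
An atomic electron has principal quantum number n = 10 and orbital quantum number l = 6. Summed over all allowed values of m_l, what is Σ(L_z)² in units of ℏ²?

m_l runs from −6 to 6, i.e. {-6, -5, -4, -3, -2, -1, 0, 1, 2, 3, 4, 5, 6}.
Σ m_l² = l(l+1)(2l+1)/3 = 6·7·13/3 = 182.

Σ(L_z)² = 182 ℏ²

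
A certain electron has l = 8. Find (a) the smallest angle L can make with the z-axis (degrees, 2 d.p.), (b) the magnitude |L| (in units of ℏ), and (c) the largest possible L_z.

θ_min ≈ 19.47°; |L| = 6√2 ℏ ≈ 8.485ℏ; L_z,max = 8ℏ

cos θ_min = 8/√72, so θ_min ≈ 19.47°.
|L| = ℏ√(8·9) = 6√2 ℏ ≈ 8.485ℏ.
L_z,max = lℏ = 8ℏ.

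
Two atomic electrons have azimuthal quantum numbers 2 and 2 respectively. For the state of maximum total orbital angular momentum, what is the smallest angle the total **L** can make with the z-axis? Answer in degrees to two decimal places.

L runs from |2 − 2| = 0 to 2 + 2 = 4.
L ∈ {0, 1, 2, 3, 4}.
The maximum is L = 4, with |L_tot| = ℏ√(4·5) = 2√5 ℏ.
The minimum angle with z is arccos(4/√20) ≈ 26.57°.

θ_min ≈ 26.57°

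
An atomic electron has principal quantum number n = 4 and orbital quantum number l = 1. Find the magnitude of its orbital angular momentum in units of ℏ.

|L| = √2 ℏ ≈ 1.414ℏ

|L| = ℏ√(l(l+1)) = ℏ√(1·2) = √2 ℏ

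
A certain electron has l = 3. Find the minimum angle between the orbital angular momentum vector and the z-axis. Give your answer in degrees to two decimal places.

|L|² = l(l+1)ℏ² = 12ℏ², so |L| = 2√3 ℏ.
The smallest angle corresponds to the largest L_z, i.e. m_l = l = 3, giving L_z = 3ℏ.
cos θ_min = 3/√12, so θ_min ≈ 30.00°.

θ_min ≈ 30.00°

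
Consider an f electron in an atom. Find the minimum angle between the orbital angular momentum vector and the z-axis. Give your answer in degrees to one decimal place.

F corresponds to l = 3.
|L| = √(l(l+1)) ℏ = 2√3 ℏ.
The smallest angle corresponds to the largest L_z, i.e. m_l = l = 3, giving L_z = 3ℏ.
cos θ_min = 3/√12, so θ_min ≈ 30.0°.

θ_min ≈ 30.0°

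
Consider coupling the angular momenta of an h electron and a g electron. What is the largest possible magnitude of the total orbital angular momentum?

|L_tot|_max = 3√10 ℏ ≈ 9.487ℏ

L runs from |5 − 4| = 1 to 5 + 4 = 9.
Allowed values: L = 1, 2, 3, 4, 5, 6, 7, 8, 9.
The largest magnitude corresponds to L = 9: |L_tot| = ℏ√(9·10) = 3√10 ℏ.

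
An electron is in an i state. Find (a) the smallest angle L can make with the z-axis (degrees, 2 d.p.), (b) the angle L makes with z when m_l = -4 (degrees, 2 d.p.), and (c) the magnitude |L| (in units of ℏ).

The letter i corresponds to l = 6.
cos θ_min = 6/√42, so θ_min ≈ 22.21°.
For m_l = -4: cos θ = -4/√42, θ ≈ 128.11°.
|L| = ℏ√(6·7) = √42 ℏ ≈ 6.481ℏ.

θ_min ≈ 22.21°; θ(m_l=-4) ≈ 128.11°; |L| = √42 ℏ ≈ 6.481ℏ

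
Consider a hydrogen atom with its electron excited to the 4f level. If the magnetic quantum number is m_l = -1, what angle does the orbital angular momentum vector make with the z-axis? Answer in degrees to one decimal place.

The 4f level has l = 3.
|L| = ℏ√(l(l+1)) = 2√3 ℏ.
L_z = m_l ℏ = −1ℏ.
cos θ = L_z/|L| = -1/√12, so θ ≈ 106.8°.

θ ≈ 106.8°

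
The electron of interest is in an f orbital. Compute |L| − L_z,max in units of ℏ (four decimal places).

|L| − L_z,max ≈ 0.4641ℏ

For an f orbital, l = 3.
|L| = 2√3 ℏ ≈ 3.4641ℏ, while L_z,max = lℏ = 3ℏ.
The difference is (2√3 − 3)ℏ ≈ 0.4641ℏ.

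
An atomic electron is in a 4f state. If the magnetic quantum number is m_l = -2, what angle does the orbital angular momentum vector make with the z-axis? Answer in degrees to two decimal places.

For 4f, l = 3.
|L| = ℏ√(l(l+1)) = 2√3 ℏ.
L_z = m_l ℏ = −2ℏ.
cos θ = L_z/|L| = -2/√12, so θ ≈ 125.26°.

θ ≈ 125.26°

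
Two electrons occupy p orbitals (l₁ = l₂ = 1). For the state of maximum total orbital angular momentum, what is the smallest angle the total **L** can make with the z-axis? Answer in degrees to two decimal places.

Angular momentum addition gives L = |l₁ − l₂|, …, l₁ + l₂.
L ∈ {0, 1, 2}.
The maximum is L = 2, with |L_tot| = ℏ√(2·3) = √6 ℏ.
The minimum angle with z is arccos(2/√6) ≈ 35.26°.

θ_min ≈ 35.26°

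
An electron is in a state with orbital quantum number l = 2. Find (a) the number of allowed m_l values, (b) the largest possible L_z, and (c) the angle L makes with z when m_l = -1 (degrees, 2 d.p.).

There are 2l+1 = 5 values of m_l.
L_z,max = lℏ = 2ℏ.
For m_l = -1: cos θ = -1/√6, θ ≈ 114.09°.

5 values; L_z,max = 2ℏ; θ(m_l=-1) ≈ 114.09°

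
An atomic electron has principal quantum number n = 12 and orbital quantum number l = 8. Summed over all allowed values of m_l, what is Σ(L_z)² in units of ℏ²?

Σ(L_z)² = 408 ℏ²

m_l ∈ {-8, -7, -6, -5, -4, -3, -2, -1, 0, 1, 2, 3, 4, 5, 6, 7, 8}.
Σ m_l² = l(l+1)(2l+1)/3 = 8·9·17/3 = 408.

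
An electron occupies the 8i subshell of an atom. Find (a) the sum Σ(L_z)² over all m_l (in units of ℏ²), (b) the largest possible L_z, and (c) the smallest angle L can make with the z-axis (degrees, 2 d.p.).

Σ(L_z)² = 182 ℏ²; L_z,max = 6ℏ; θ_min ≈ 22.21°

The 8i subshell has l = 6.
Σ m_l² = 182, so Σ(L_z)² = 182 ℏ².
L_z,max = lℏ = 6ℏ.
cos θ_min = 6/√42, so θ_min ≈ 22.21°.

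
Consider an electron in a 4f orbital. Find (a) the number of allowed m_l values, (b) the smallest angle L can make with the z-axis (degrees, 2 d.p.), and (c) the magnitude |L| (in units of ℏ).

The 4f subshell has l = 3.
There are 2l+1 = 7 values of m_l.
cos θ_min = 3/√12, so θ_min ≈ 30.00°.
|L| = ℏ√(3·4) = 2√3 ℏ ≈ 3.464ℏ.

7 values; θ_min ≈ 30.00°; |L| = 2√3 ℏ ≈ 3.464ℏ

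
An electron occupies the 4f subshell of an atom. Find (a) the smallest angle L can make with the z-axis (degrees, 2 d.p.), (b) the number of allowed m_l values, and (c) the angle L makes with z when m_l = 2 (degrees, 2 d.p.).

The 4f subshell has l = 3.
cos θ_min = 3/√12, so θ_min ≈ 30.00°.
There are 2l+1 = 7 values of m_l.
For m_l = 2: cos θ = 2/√12, θ ≈ 54.74°.

θ_min ≈ 30.00°; 7 values; θ(m_l=2) ≈ 54.74°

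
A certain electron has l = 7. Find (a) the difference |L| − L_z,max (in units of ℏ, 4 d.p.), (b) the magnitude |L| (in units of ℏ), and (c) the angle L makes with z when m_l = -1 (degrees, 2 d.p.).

|L| − L_z,max = (2√14 − 7)ℏ ≈ 0.4833ℏ.
|L| = ℏ√(7·8) = 2√14 ℏ ≈ 7.483ℏ.
For m_l = -1: cos θ = -1/√56, θ ≈ 97.68°.

|L|−L_z,max ≈ 0.4833ℏ; |L| = 2√14 ℏ ≈ 7.483ℏ; θ(m_l=-1) ≈ 97.68°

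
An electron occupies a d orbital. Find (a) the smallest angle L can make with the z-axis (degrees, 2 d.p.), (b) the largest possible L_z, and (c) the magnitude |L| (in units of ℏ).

D corresponds to l = 2.
cos θ_min = 2/√6, so θ_min ≈ 35.26°.
L_z,max = lℏ = 2ℏ.
|L| = ℏ√(2·3) = √6 ℏ ≈ 2.449ℏ.

θ_min ≈ 35.26°; L_z,max = 2ℏ; |L| = √6 ℏ ≈ 2.449ℏ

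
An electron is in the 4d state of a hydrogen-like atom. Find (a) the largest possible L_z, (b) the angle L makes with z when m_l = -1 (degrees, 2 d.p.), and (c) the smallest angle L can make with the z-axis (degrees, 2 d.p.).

L_z,max = 2ℏ; θ(m_l=-1) ≈ 114.09°; θ_min ≈ 35.26°

For 4d, l = 2.
L_z,max = lℏ = 2ℏ.
For m_l = -1: cos θ = -1/√6, θ ≈ 114.09°.
cos θ_min = 2/√6, so θ_min ≈ 35.26°.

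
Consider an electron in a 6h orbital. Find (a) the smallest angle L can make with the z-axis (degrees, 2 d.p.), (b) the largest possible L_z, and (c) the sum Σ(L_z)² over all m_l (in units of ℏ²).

For 6h, l = 5.
cos θ_min = 5/√30, so θ_min ≈ 24.09°.
L_z,max = lℏ = 5ℏ.
Σ m_l² = 110, so Σ(L_z)² = 110 ℏ².

θ_min ≈ 24.09°; L_z,max = 5ℏ; Σ(L_z)² = 110 ℏ²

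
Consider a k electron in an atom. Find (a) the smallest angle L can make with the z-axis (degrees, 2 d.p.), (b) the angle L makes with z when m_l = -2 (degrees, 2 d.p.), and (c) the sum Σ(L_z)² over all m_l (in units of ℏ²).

A k state has l = 7.
cos θ_min = 7/√56, so θ_min ≈ 20.70°.
For m_l = -2: cos θ = -2/√56, θ ≈ 105.50°.
Σ m_l² = 280, so Σ(L_z)² = 280 ℏ².

θ_min ≈ 20.70°; θ(m_l=-2) ≈ 105.50°; Σ(L_z)² = 280 ℏ²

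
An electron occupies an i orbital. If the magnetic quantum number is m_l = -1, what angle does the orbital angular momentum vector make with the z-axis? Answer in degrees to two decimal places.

θ ≈ 98.88°

An i state has l = 6.
|L|² = l(l+1)ℏ² = 42ℏ², so |L| = √42 ℏ.
L_z = m_l ℏ = −1ℏ.
cos θ = L_z/|L| = -1/√42, so θ ≈ 98.88°.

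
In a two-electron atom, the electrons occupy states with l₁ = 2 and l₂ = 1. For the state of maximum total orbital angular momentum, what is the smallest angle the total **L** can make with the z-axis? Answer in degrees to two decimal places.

L runs from |2 − 1| = 1 to 2 + 1 = 3.
Allowed values: L = 1, 2, 3.
The maximum is L = 3, with |L_tot| = ℏ√(3·4) = 2√3 ℏ.
The minimum angle with z is arccos(3/√12) ≈ 30.00°.

θ_min ≈ 30.00°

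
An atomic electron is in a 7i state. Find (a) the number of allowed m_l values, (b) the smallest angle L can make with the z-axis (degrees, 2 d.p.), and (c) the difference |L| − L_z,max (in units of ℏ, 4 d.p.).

13 values; θ_min ≈ 22.21°; |L|−L_z,max ≈ 0.4807ℏ

For 7i, l = 6.
There are 2l+1 = 13 values of m_l.
cos θ_min = 6/√42, so θ_min ≈ 22.21°.
|L| − L_z,max = (√42 − 6)ℏ ≈ 0.4807ℏ.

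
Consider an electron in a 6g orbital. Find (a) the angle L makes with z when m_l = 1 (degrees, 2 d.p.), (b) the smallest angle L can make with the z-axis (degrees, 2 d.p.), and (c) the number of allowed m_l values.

For 6g, l = 4.
For m_l = 1: cos θ = 1/√20, θ ≈ 77.08°.
cos θ_min = 4/√20, so θ_min ≈ 26.57°.
There are 2l+1 = 9 values of m_l.

θ(m_l=1) ≈ 77.08°; θ_min ≈ 26.57°; 9 values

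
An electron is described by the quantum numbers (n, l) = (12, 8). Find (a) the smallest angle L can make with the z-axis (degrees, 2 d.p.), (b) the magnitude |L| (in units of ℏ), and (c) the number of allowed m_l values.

cos θ_min = 8/√72, so θ_min ≈ 19.47°.
|L| = ℏ√(8·9) = 6√2 ℏ ≈ 8.485ℏ.
There are 2l+1 = 17 values of m_l.

θ_min ≈ 19.47°; |L| = 6√2 ℏ ≈ 8.485ℏ; 17 values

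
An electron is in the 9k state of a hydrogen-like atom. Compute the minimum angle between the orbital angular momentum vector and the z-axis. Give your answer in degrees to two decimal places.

θ_min ≈ 20.70°

The 9k subshell has l = 7.
|L|² = l(l+1)ℏ² = 56ℏ², so |L| = 2√14 ℏ.
The smallest angle corresponds to the largest L_z, i.e. m_l = l = 7, giving L_z = 7ℏ.
cos θ_min = 7/√56, so θ_min ≈ 20.70°.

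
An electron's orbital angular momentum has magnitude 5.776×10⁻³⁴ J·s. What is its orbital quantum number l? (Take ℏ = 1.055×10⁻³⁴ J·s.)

l = 5

In units of ℏ, |L| ≈ 5.475.
Set l(l+1) = 29.97; the integer solution is l = 5.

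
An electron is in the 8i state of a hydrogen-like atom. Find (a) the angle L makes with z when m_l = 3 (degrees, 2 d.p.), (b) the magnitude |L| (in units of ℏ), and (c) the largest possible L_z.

θ(m_l=3) ≈ 62.42°; |L| = √42 ℏ ≈ 6.481ℏ; L_z,max = 6ℏ

For 8i, l = 6.
For m_l = 3: cos θ = 3/√42, θ ≈ 62.42°.
|L| = ℏ√(6·7) = √42 ℏ ≈ 6.481ℏ.
L_z,max = lℏ = 6ℏ.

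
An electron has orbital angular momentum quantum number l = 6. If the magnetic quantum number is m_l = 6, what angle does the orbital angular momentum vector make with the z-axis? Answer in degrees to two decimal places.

|L| = ℏ√(l(l+1)) = √42 ℏ.
L_z = m_l ℏ = 6ℏ.
cos θ = L_z/|L| = 6/√42, so θ ≈ 22.21°.

θ ≈ 22.21°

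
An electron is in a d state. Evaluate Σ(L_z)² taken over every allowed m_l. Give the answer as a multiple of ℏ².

For a d orbital, l = 2.
m_l ∈ {-2, -1, 0, 1, 2}.
Σ m_l² = l(l+1)(2l+1)/3 = 2·3·5/3 = 10.

Σ(L_z)² = 10 ℏ²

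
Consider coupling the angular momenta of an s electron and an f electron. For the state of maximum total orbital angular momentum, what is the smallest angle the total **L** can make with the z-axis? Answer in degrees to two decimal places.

Angular momentum addition gives L = |l₁ − l₂|, …, l₁ + l₂.
Allowed values: L = 3.
The maximum is L = 3, with |L_tot| = ℏ√(3·4) = 2√3 ℏ.
The minimum angle with z is arccos(3/√12) ≈ 30.00°.

θ_min ≈ 30.00°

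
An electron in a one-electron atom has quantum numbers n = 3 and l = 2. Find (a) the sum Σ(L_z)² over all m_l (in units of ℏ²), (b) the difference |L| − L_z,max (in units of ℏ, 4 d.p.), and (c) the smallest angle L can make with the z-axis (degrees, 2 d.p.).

Σ(L_z)² = 10 ℏ²; |L|−L_z,max ≈ 0.4495ℏ; θ_min ≈ 35.26°

Σ m_l² = 10, so Σ(L_z)² = 10 ℏ².
|L| − L_z,max = (√6 − 2)ℏ ≈ 0.4495ℏ.
cos θ_min = 2/√6, so θ_min ≈ 35.26°.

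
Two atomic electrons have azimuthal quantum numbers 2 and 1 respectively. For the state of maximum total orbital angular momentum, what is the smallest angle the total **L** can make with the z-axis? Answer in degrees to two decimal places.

θ_min ≈ 30.00°

The total orbital quantum number L ranges from |l₁ − l₂| to l₁ + l₂ in integer steps.
Allowed values: L = 1, 2, 3.
The maximum is L = 3, with |L_tot| = ℏ√(3·4) = 2√3 ℏ.
The minimum angle with z is arccos(3/√12) ≈ 30.00°.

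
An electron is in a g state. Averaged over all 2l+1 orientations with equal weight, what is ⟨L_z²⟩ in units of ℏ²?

⟨L_z²⟩ = 6.667 ℏ²

A g state has l = 4.
m_l runs from −4 to 4, i.e. {-4, -3, -2, -1, 0, 1, 2, 3, 4}.
⟨L_z²⟩ = ℏ²·(Σ m_l²)/(2l+1) = ℏ²·60/9 = 6.667ℏ².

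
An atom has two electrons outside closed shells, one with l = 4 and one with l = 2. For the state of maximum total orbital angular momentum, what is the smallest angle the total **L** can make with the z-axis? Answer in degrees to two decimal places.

θ_min ≈ 22.21°

L runs from |4 − 2| = 2 to 4 + 2 = 6.
So L can be 2, 3, 4, 5, 6.
The maximum is L = 6, with |L_tot| = ℏ√(6·7) = √42 ℏ.
The minimum angle with z is arccos(6/√42) ≈ 22.21°.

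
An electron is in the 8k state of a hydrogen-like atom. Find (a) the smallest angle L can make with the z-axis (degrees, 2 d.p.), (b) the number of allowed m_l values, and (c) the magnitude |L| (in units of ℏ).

θ_min ≈ 20.70°; 15 values; |L| = 2√14 ℏ ≈ 7.483ℏ

8k means n = 8, l = 7.
cos θ_min = 7/√56, so θ_min ≈ 20.70°.
There are 2l+1 = 15 values of m_l.
|L| = ℏ√(7·8) = 2√14 ℏ ≈ 7.483ℏ.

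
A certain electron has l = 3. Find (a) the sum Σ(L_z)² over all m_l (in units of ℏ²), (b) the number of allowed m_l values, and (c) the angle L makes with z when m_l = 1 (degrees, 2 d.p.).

Σ(L_z)² = 28 ℏ²; 7 values; θ(m_l=1) ≈ 73.22°

Σ m_l² = 28, so Σ(L_z)² = 28 ℏ².
There are 2l+1 = 7 values of m_l.
For m_l = 1: cos θ = 1/√12, θ ≈ 73.22°.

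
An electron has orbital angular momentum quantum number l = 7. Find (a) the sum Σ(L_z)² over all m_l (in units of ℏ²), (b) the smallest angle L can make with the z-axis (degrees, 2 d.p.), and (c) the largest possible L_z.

Σ m_l² = 280, so Σ(L_z)² = 280 ℏ².
cos θ_min = 7/√56, so θ_min ≈ 20.70°.
L_z,max = lℏ = 7ℏ.

Σ(L_z)² = 280 ℏ²; θ_min ≈ 20.70°; L_z,max = 7ℏ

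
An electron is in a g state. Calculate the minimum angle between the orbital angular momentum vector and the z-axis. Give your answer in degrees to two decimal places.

θ_min ≈ 26.57°

The letter g corresponds to l = 4.
|L|² = l(l+1)ℏ² = 20ℏ², so |L| = 2√5 ℏ.
The smallest angle corresponds to the largest L_z, i.e. m_l = l = 4, giving L_z = 4ℏ.
cos θ_min = 4/√20, so θ_min ≈ 26.57°.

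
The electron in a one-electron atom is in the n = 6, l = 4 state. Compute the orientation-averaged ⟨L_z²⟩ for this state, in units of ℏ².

⟨L_z²⟩ = 6.667 ℏ²

m_l runs from −4 to 4, i.e. {-4, -3, -2, -1, 0, 1, 2, 3, 4}.
⟨L_z²⟩ = ℏ²·l(l+1)/3 = 6.667ℏ².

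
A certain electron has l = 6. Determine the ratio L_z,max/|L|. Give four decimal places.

|L| = √42 ℏ ≈ 6.4807ℏ, while L_z,max = lℏ = 6ℏ.
L_z,max/|L| = 6/√42 = 0.9258.

L_z,max/|L| = 0.9258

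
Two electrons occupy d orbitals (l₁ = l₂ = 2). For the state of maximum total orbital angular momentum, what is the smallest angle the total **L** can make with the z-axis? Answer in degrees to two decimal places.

By the triangle rule, |l₁ − l₂| ≤ L ≤ l₁ + l₂.
So L can be 0, 1, 2, 3, 4.
The maximum is L = 4, with |L_tot| = ℏ√(4·5) = 2√5 ℏ.
The minimum angle with z is arccos(4/√20) ≈ 26.57°.

θ_min ≈ 26.57°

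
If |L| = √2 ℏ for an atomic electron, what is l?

l = 1

|L| = ℏ√(l(l+1)), so l(l+1) = 2.
The positive root is l = 1.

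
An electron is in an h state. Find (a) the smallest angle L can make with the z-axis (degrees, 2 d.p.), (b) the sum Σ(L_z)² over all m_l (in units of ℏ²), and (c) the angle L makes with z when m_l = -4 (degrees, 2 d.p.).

The letter h corresponds to l = 5.
cos θ_min = 5/√30, so θ_min ≈ 24.09°.
Σ m_l² = 110, so Σ(L_z)² = 110 ℏ².
For m_l = -4: cos θ = -4/√30, θ ≈ 136.91°.

θ_min ≈ 24.09°; Σ(L_z)² = 110 ℏ²; θ(m_l=-4) ≈ 136.91°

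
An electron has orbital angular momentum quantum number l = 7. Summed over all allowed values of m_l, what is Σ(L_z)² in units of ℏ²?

The allowed m_l values are -7, -6, -5, -4, -3, -2, -1, 0, 1, 2, 3, 4, 5, 6, 7.
Summing m² from −7 to 7: Σ m_l² = 280.

Σ(L_z)² = 280 ℏ²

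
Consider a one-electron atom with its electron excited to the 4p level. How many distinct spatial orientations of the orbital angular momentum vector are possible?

The 4p level has l = 1.
The number of m_l values is 2l + 1 = 2·1 + 1 = 3.

3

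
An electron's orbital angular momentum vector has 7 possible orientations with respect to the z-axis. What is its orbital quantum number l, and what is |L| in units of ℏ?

2l + 1 = 7 ⇒ l = 3.
|L| = ℏ√(l(l+1)) = ℏ√(3·4) = 2√3 ℏ.

l = 3, |L| = 2√3 ℏ ≈ 3.464ℏ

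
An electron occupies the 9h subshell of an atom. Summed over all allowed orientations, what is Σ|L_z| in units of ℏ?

Σ|L_z| = 30 ℏ

9h means n = 9, l = 5.
m_l runs from −5 to 5, i.e. {-5, -4, -3, -2, -1, 0, 1, 2, 3, 4, 5}.
Σ|m_l| = 2·5(5+1)/2 = 30.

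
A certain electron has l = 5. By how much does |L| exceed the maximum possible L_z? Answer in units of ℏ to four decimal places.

|L| − L_z,max ≈ 0.4772ℏ

|L| = √30 ℏ ≈ 5.4772ℏ, while L_z,max = lℏ = 5ℏ.
The difference is (√30 − 5)ℏ ≈ 0.4772ℏ.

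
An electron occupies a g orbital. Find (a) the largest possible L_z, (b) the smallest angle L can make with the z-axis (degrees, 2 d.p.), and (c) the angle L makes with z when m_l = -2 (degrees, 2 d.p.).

A g state has l = 4.
L_z,max = lℏ = 4ℏ.
cos θ_min = 4/√20, so θ_min ≈ 26.57°.
For m_l = -2: cos θ = -2/√20, θ ≈ 116.57°.

L_z,max = 4ℏ; θ_min ≈ 26.57°; θ(m_l=-2) ≈ 116.57°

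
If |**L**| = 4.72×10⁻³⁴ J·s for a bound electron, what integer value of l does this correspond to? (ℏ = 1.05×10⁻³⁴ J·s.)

l = 4

In units of ℏ, |L| ≈ 4.495.
(|L|/ℏ)² = l(l+1) ≈ 20.21 ⇒ l = 4.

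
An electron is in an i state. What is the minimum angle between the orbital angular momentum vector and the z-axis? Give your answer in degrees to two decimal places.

An i state has l = 6.
|L| = ℏ√(l(l+1)) = √42 ℏ.
The smallest angle corresponds to the largest L_z, i.e. m_l = l = 6, giving L_z = 6ℏ.
cos θ_min = 6/√42, so θ_min ≈ 22.21°.

θ_min ≈ 22.21°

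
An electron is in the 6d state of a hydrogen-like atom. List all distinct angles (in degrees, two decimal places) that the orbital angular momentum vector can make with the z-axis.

θ ∈ {35.26°, 65.91°, 90.00°, 114.09°, 144.74°}

6d means n = 6, l = 2.
|L|² = l(l+1)ℏ² = 6ℏ², so |L| = √6 ℏ.
cos θ = m_l/√6 for each m_l ∈ {-2, -1, 0, 1, 2}.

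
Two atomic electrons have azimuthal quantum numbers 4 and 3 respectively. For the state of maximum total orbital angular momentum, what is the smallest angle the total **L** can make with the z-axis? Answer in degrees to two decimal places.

θ_min ≈ 20.70°

Angular momentum addition gives L = |l₁ − l₂|, …, l₁ + l₂.
So L can be 1, 2, 3, 4, 5, 6, 7.
The maximum is L = 7, with |L_tot| = ℏ√(7·8) = 2√14 ℏ.
The minimum angle with z is arccos(7/√56) ≈ 20.70°.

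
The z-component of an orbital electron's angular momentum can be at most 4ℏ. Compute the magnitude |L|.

|L| = 2√5 ℏ ≈ 4.472ℏ

The maximum L_z equals lℏ, giving l = 4.
|L| = ℏ√(l(l+1)) = 2√5 ℏ.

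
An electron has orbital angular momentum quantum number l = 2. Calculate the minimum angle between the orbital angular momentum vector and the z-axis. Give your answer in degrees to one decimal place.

θ_min ≈ 35.3°

|L| = ℏ√(l(l+1)) = √6 ℏ.
The smallest angle corresponds to the largest L_z, i.e. m_l = l = 2, giving L_z = 2ℏ.
cos θ_min = 2/√6, so θ_min ≈ 35.3°.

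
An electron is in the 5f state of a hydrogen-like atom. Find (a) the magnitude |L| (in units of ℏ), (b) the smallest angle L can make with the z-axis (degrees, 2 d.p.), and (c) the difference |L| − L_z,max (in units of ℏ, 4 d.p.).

For 5f, l = 3.
|L| = ℏ√(3·4) = 2√3 ℏ ≈ 3.464ℏ.
cos θ_min = 3/√12, so θ_min ≈ 30.00°.
|L| − L_z,max = (2√3 − 3)ℏ ≈ 0.4641ℏ.

|L| = 2√3 ℏ ≈ 3.464ℏ; θ_min ≈ 30.00°; |L|−L_z,max ≈ 0.4641ℏ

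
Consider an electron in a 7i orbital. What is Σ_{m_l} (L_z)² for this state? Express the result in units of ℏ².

The 7i subshell has l = 6.
m_l ∈ {-6, -5, -4, -3, -2, -1, 0, 1, 2, 3, 4, 5, 6}.
Summing m² from −6 to 6: Σ m_l² = 182.

Σ(L_z)² = 182 ℏ²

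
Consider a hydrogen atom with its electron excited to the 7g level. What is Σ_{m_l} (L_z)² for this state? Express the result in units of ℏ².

The 7g level has l = 4.
The allowed m_l values are -4, -3, -2, -1, 0, 1, 2, 3, 4.
Σ m_l² = 2·(1 + 4 + 9 + 16) = 60.

Σ(L_z)² = 60 ℏ²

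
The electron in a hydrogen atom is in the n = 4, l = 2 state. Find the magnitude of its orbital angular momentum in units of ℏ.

|L| = √6 ℏ ≈ 2.449ℏ

|L| = ℏ√(l(l+1)) = ℏ√(2·3) = √6 ℏ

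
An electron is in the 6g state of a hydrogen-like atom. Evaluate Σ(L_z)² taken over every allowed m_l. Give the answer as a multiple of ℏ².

Σ(L_z)² = 60 ℏ²

For 6g, l = 4.
The allowed m_l values are -4, -3, -2, -1, 0, 1, 2, 3, 4.
Σ m_l² = l(l+1)(2l+1)/3 = 4·5·9/3 = 60.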